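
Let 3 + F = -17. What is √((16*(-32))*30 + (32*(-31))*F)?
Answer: 8*√70 ≈ 66.933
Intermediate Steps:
F = -20 (F = -3 - 17 = -20)
√((16*(-32))*30 + (32*(-31))*F) = √((16*(-32))*30 + (32*(-31))*(-20)) = √(-512*30 - 992*(-20)) = √(-15360 + 19840) = √4480 = 8*√70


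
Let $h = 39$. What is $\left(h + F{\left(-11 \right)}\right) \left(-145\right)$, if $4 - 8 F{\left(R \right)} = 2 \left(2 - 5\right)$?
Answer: $- \frac{23345}{4} \approx -5836.3$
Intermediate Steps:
$F{\left(R \right)} = \frac{5}{4}$ ($F{\left(R \right)} = \frac{1}{2} - \frac{2 \left(2 - 5\right)}{8} = \frac{1}{2} - \frac{2 \left(-3\right)}{8} = \frac{1}{2} - - \frac{3}{4} = \frac{1}{2} + \frac{3}{4} = \frac{5}{4}$)
$\left(h + F{\left(-11 \right)}\right) \left(-145\right) = \left(39 + \frac{5}{4}\right) \left(-145\right) = \frac{161}{4} \left(-145\right) = - \frac{23345}{4}$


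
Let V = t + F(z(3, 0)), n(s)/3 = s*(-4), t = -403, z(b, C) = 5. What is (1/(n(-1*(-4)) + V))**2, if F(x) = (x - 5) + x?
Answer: 1/198916 ≈ 5.0273e-6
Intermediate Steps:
n(s) = -12*s (n(s) = 3*(s*(-4)) = 3*(-4*s) = -12*s)
F(x) = -5 + 2*x (F(x) = (-5 + x) + x = -5 + 2*x)
V = -398 (V = -403 + (-5 + 2*5) = -403 + (-5 + 10) = -403 + 5 = -398)
(1/(n(-1*(-4)) + V))**2 = (1/(-(-12)*(-4) - 398))**2 = (1/(-12*4 - 398))**2 = (1/(-48 - 398))**2 = (1/(-446))**2 = (-1/446)**2 = 1/198916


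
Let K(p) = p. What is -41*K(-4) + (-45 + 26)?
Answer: 145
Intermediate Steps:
-41*K(-4) + (-45 + 26) = -41*(-4) + (-45 + 26) = 164 - 19 = 145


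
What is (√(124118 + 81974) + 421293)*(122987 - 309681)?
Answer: -78652875342 - 373388*√51523 ≈ -7.8738e+10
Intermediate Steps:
(√(124118 + 81974) + 421293)*(122987 - 309681) = (√206092 + 421293)*(-186694) = (2*√51523 + 421293)*(-186694) = (421293 + 2*√51523)*(-186694) = -78652875342 - 373388*√51523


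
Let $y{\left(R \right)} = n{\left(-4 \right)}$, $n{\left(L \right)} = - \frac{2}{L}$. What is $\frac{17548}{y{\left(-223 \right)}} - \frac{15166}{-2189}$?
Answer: $\frac{76840310}{2189} \approx 35103.0$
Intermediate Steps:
$y{\left(R \right)} = \frac{1}{2}$ ($y{\left(R \right)} = - \frac{2}{-4} = \left(-2\right) \left(- \frac{1}{4}\right) = \frac{1}{2}$)
$\frac{17548}{y{\left(-223 \right)}} - \frac{15166}{-2189} = 17548 \frac{1}{\frac{1}{2}} - \frac{15166}{-2189} = 17548 \cdot 2 - - \frac{15166}{2189} = 35096 + \frac{15166}{2189} = \frac{76840310}{2189}$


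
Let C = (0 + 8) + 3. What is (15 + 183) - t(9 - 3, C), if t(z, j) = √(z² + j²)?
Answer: 198 - √157 ≈ 185.47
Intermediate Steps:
C = 11 (C = 8 + 3 = 11)
t(z, j) = √(j² + z²)
(15 + 183) - t(9 - 3, C) = (15 + 183) - √(11² + (9 - 3)²) = 198 - √(121 + 6²) = 198 - √(121 + 36) = 198 - √157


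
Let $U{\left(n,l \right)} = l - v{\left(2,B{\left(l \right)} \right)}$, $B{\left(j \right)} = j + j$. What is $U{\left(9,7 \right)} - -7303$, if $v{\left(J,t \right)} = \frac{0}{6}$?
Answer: $7310$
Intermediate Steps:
$B{\left(j \right)} = 2 j$
$v{\left(J,t \right)} = 0$ ($v{\left(J,t \right)} = 0 \cdot \frac{1}{6} = 0$)
$U{\left(n,l \right)} = l$ ($U{\left(n,l \right)} = l - 0 = l + 0 = l$)
$U{\left(9,7 \right)} - -7303 = 7 - -7303 = 7 + 7303 = 7310$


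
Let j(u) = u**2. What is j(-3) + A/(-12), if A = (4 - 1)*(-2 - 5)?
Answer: 43/4 ≈ 10.750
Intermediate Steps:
A = -21 (A = 3*(-7) = -21)
j(-3) + A/(-12) = (-3)**2 - 21/(-12) = 9 - 1/12*(-21) = 9 + 7/4 = 43/4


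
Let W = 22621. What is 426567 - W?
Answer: 403946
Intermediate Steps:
426567 - W = 426567 - 1*22621 = 426567 - 22621 = 403946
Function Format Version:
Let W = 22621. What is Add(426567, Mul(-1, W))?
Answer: 403946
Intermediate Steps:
Add(426567, Mul(-1, W)) = Add(426567, Mul(-1, 22621)) = Add(426567, -22621) = 403946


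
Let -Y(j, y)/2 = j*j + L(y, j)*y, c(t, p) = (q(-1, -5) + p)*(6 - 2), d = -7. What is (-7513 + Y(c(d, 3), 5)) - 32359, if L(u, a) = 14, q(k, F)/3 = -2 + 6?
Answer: -47212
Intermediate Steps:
q(k, F) = 12 (q(k, F) = 3*(-2 + 6) = 3*4 = 12)
c(t, p) = 48 + 4*p (c(t, p) = (12 + p)*(6 - 2) = (12 + p)*4 = 48 + 4*p)
Y(j, y) = -28*y - 2*j² (Y(j, y) = -2*(j*j + 14*y) = -2*(j² + 14*y) = -28*y - 2*j²)
(-7513 + Y(c(d, 3), 5)) - 32359 = (-7513 + (-28*5 - 2*(48 + 4*3)²)) - 32359 = (-7513 + (-140 - 2*(48 + 12)²)) - 32359 = (-7513 + (-140 - 2*60²)) - 32359 = (-7513 + (-140 - 2*3600)) - 32359 = (-7513 + (-140 - 7200)) - 32359 = (-7513 - 7340) - 32359 = -14853 - 32359 = -47212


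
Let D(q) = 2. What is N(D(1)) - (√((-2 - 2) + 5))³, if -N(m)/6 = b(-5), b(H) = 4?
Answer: -25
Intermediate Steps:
N(m) = -24 (N(m) = -6*4 = -24)
N(D(1)) - (√((-2 - 2) + 5))³ = -24 - (√((-2 - 2) + 5))³ = -24 - (√(-4 + 5))³ = -24 - (√1)³ = -24 - 1*1³ = -24 - 1*1 = -24 - 1 = -25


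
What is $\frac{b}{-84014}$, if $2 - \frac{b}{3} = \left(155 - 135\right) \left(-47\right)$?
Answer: $- \frac{1413}{42007} \approx -0.033637$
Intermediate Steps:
$b = 2826$ ($b = 6 - 3 \left(155 - 135\right) \left(-47\right) = 6 - 3 \cdot 20 \left(-47\right) = 6 - -2820 = 6 + 2820 = 2826$)
$\frac{b}{-84014} = \frac{2826}{-84014} = 2826 \left(- \frac{1}{84014}\right) = - \frac{1413}{42007}$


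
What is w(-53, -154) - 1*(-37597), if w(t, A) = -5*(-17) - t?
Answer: 37735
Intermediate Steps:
w(t, A) = 85 - t
w(-53, -154) - 1*(-37597) = (85 - 1*(-53)) - 1*(-37597) = (85 + 53) + 37597 = 138 + 37597 = 37735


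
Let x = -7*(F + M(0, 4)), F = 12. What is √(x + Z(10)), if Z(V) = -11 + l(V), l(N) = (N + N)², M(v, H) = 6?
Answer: √263 ≈ 16.217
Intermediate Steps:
l(N) = 4*N² (l(N) = (2*N)² = 4*N²)
Z(V) = -11 + 4*V²
x = -126 (x = -7*(12 + 6) = -7*18 = -126)
√(x + Z(10)) = √(-126 + (-11 + 4*10²)) = √(-126 + (-11 + 4*100)) = √(-126 + (-11 + 400)) = √(-126 + 389) = √263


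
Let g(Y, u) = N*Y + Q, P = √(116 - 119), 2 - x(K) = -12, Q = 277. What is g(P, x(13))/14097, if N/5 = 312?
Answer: 277/14097 + 520*I*√3/4699 ≈ 0.01965 + 0.19167*I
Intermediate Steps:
N = 1560 (N = 5*312 = 1560)
x(K) = 14 (x(K) = 2 - 1*(-12) = 2 + 12 = 14)
P = I*√3 (P = √(-3) = I*√3 ≈ 1.732*I)
g(Y, u) = 277 + 1560*Y (g(Y, u) = 1560*Y + 277 = 277 + 1560*Y)
g(P, x(13))/14097 = (277 + 1560*(I*√3))/14097 = (277 + 1560*I*√3)*(1/14097) = 277/14097 + 520*I*√3/4699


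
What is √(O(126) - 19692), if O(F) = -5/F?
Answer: I*√34736758/42 ≈ 140.33*I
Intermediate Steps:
√(O(126) - 19692) = √(-5/126 - 19692) = √(-2481197/126) = I*√34736758/42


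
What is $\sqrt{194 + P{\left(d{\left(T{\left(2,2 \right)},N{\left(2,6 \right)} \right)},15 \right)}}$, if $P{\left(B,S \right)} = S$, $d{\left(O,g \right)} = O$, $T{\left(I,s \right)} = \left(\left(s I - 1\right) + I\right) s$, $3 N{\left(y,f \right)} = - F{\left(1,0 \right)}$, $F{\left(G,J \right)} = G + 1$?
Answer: $\sqrt{209} \approx 14.457$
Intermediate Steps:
$F{\left(G,J \right)} = 1 + G$
$N{\left(y,f \right)} = - \frac{2}{3}$ ($N{\left(y,f \right)} = \frac{\left(-1\right) \left(1 + 1\right)}{3} = \frac{\left(-1\right) 2}{3} = \frac{1}{3} \left(-2\right) = - \frac{2}{3}$)
$T{\left(I,s \right)} = s \left(-1 + I + I s\right)$ ($T{\left(I,s \right)} = \left(\left(I s - 1\right) + I\right) s = \left(\left(-1 + I s\right) + I\right) s = \left(-1 + I + I s\right) s = s \left(-1 + I + I s\right)$)
$\sqrt{194 + P{\left(d{\left(T{\left(2,2 \right)},N{\left(2,6 \right)} \right)},15 \right)}} = \sqrt{194 + 15} = \sqrt{209}$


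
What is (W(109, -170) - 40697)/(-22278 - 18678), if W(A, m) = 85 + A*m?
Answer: 9857/6826 ≈ 1.4440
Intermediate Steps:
(W(109, -170) - 40697)/(-22278 - 18678) = ((85 + 109*(-170)) - 40697)/(-22278 - 18678) = ((85 - 18530) - 40697)/(-40956) = (-18445 - 40697)*(-1/40956) = -59142*(-1/40956) = 9857/6826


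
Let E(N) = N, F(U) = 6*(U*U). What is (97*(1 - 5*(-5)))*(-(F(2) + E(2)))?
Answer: -65572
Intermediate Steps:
F(U) = 6*U²
(97*(1 - 5*(-5)))*(-(F(2) + E(2))) = (97*(1 - 5*(-5)))*(-(6*2² + 2)) = (97*(1 + 25))*(-(6*4 + 2)) = (97*26)*(-(24 + 2)) = 2522*(-1*26) = 2522*(-26) = -65572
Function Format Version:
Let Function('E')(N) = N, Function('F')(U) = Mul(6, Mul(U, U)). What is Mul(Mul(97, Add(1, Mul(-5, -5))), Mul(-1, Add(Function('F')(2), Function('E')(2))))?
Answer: -65572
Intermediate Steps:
Function('F')(U) = Mul(6, Pow(U, 2))
Mul(Mul(97, Add(1, Mul(-5, -5))), Mul(-1, Add(Function('F')(2), Function('E')(2)))) = Mul(Mul(97, Add(1, Mul(-5, -5))), Mul(-1, Add(Mul(6, Pow(2, 2)), 2))) = Mul(Mul(97, Add(1, 25)), Mul(-1, Add(Mul(6, 4), 2))) = Mul(Mul(97, 26), Mul(-1, Add(24, 2))) = Mul(2522, Mul(-1, 26)) = Mul(2522, -26) = -65572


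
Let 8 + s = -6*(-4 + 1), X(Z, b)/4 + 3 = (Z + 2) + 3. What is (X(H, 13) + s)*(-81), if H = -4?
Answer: -162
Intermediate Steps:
X(Z, b) = 8 + 4*Z (X(Z, b) = -12 + 4*((Z + 2) + 3) = -12 + 4*((2 + Z) + 3) = -12 + 4*(5 + Z) = -12 + (20 + 4*Z) = 8 + 4*Z)
s = 10 (s = -8 - 6*(-4 + 1) = -8 - 6*(-3) = -8 + 18 = 10)
(X(H, 13) + s)*(-81) = ((8 + 4*(-4)) + 10)*(-81) = ((8 - 16) + 10)*(-81) = (-8 + 10)*(-81) = 2*(-81) = -162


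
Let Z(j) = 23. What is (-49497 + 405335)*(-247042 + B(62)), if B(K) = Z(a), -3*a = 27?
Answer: -87898746922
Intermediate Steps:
a = -9 (a = -⅓*27 = -9)
B(K) = 23
(-49497 + 405335)*(-247042 + B(62)) = (-49497 + 405335)*(-247042 + 23) = 355838*(-247019) = -87898746922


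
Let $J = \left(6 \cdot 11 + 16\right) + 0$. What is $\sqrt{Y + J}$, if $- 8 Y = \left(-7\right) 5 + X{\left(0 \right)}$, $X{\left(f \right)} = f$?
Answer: $\frac{\sqrt{1382}}{4} \approx 9.2938$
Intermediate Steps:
$Y = \frac{35}{8}$ ($Y = - \frac{\left(-7\right) 5 + 0}{8} = - \frac{-35 + 0}{8} = \left(- \frac{1}{8}\right) \left(-35\right) = \frac{35}{8} \approx 4.375$)
$J = 82$ ($J = \left(66 + 16\right) + 0 = 82 + 0 = 82$)
$\sqrt{Y + J} = \sqrt{\frac{35}{8} + 82} = \sqrt{\frac{691}{8}} = \frac{\sqrt{1382}}{4}$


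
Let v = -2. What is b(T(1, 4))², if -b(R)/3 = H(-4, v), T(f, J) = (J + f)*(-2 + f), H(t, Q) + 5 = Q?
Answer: 441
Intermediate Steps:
H(t, Q) = -5 + Q
T(f, J) = (-2 + f)*(J + f)
b(R) = 21 (b(R) = -3*(-5 - 2) = -3*(-7) = 21)
b(T(1, 4))² = 21² = 441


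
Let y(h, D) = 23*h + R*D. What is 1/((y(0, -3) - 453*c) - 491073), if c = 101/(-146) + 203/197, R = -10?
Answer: -28762/14127791439 ≈ -2.0358e-6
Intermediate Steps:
c = 9741/28762 (c = 101*(-1/146) + 203*(1/197) = -101/146 + 203/197 = 9741/28762 ≈ 0.33868)
y(h, D) = -10*D + 23*h (y(h, D) = 23*h - 10*D = -10*D + 23*h)
1/((y(0, -3) - 453*c) - 491073) = 1/(((-10*(-3) + 23*0) - 453*9741/28762) - 491073) = 1/(((30 + 0) - 4412673/28762) - 491073) = 1/((30 - 4412673/28762) - 491073) = 1/(-3549813/28762 - 491073) = 1/(-14127791439/28762) = -28762/14127791439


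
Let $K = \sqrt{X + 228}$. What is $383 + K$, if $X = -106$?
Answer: $383 + \sqrt{122} \approx 394.05$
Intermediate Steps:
$K = \sqrt{122}$ ($K = \sqrt{-106 + 228} = \sqrt{122} \approx 11.045$)
$383 + K = 383 + \sqrt{122}$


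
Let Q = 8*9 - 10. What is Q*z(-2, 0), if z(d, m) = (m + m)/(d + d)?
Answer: 0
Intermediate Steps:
z(d, m) = m/d (z(d, m) = (2*m)/((2*d)) = (2*m)*(1/(2*d)) = m/d)
Q = 62 (Q = 72 - 10 = 62)
Q*z(-2, 0) = 62*(0/(-2)) = 62*(0*(-½)) = 62*0 = 0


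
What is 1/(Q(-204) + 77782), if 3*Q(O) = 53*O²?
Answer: 1/812998 ≈ 1.2300e-6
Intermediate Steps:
Q(O) = 53*O²/3 (Q(O) = (53*O²)/3 = 53*O²/3)
1/(Q(-204) + 77782) = 1/((53/3)*(-204)² + 77782) = 1/((53/3)*41616 + 77782) = 1/(735216 + 77782) = 1/812998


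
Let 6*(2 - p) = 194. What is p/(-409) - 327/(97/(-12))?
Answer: 4823575/119019 ≈ 40.528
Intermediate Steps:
p = -91/3 (p = 2 - 1/6*194 = 2 - 97/3 = -91/3 ≈ -30.333)
p/(-409) - 327/(97/(-12)) = -91/3/(-409) - 327/(97/(-12)) = -91/3*(-1/409) - 327/(97*(-1/12)) = 91/1227 - 327/(-97/12) = 91/1227 - 327*(-12/97) = 91/1227 + 3924/97 = 4823575/119019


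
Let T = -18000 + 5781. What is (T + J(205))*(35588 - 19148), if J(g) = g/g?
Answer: -200863920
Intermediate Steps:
T = -12219
J(g) = 1
(T + J(205))*(35588 - 19148) = (-12219 + 1)*(35588 - 19148) = -12218*16440 = -200863920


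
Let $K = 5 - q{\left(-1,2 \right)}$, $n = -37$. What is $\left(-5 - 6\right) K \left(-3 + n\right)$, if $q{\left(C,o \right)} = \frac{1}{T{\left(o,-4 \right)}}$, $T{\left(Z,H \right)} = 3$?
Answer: $\frac{6160}{3} \approx 2053.3$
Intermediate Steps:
$q{\left(C,o \right)} = \frac{1}{3}$
$K = \frac{14}{3}$ ($K = 5 - \frac{1}{3} = \frac{14}{3} \approx 4.6667$)
$\left(-5 - 6\right) K \left(-3 + n\right) = \left(-5 - 6\right) \frac{14}{3} \left(-3 - 37\right) = \left(-5 - 6\right) \frac{14}{3} \left(-40\right) = \left(-11\right) \frac{14}{3} \left(-40\right) = \left(- \frac{154}{3}\right) \left(-40\right) = \frac{6160}{3}$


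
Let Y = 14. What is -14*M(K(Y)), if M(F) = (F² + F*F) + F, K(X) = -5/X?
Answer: 10/7 ≈ 1.4286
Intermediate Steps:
M(F) = F + 2*F² (M(F) = (F² + F²) + F = 2*F² + F = F + 2*F²)
-14*M(K(Y)) = -14*(-5/14)*(1 + 2*(-5/14)) = -14*(-5*1/14)*(1 + 2*(-5*1/14)) = -(-5)*(1 + 2*(-5/14)) = -(-5)*(1 - 5/7) = -(-5)*2/7 = -14*(-5/49) = 10/7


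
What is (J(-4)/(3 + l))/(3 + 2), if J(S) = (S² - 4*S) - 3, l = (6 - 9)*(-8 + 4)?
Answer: 29/75 ≈ 0.38667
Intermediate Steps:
l = 12 (l = -3*(-4) = 12)
J(S) = -3 + S² - 4*S
(J(-4)/(3 + l))/(3 + 2) = ((-3 + (-4)² - 4*(-4))/(3 + 12))/(3 + 2) = ((-3 + 16 + 16)/15)/5 = ((1/15)*29)*(⅕) = (29/15)*(⅕) = 29/75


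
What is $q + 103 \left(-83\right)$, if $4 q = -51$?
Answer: $- \frac{34247}{4} \approx -8561.8$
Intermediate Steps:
$q = - \frac{51}{4}$ ($q = \frac{1}{4} \left(-51\right) = - \frac{51}{4} \approx -12.75$)
$q + 103 \left(-83\right) = - \frac{51}{4} + 103 \left(-83\right) = - \frac{51}{4} - 8549 = - \frac{34247}{4}$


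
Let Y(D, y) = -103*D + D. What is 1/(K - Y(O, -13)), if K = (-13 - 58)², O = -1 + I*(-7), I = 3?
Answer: 1/2797 ≈ 0.00035753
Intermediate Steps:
O = -22 (O = -1 + 3*(-7) = -1 - 21 = -22)
Y(D, y) = -102*D
K = 5041 (K = (-71)² = 5041)
1/(K - Y(O, -13)) = 1/(5041 - (-102)*(-22)) = 1/(5041 - 1*2244) = 1/(5041 - 2244) = 1/2797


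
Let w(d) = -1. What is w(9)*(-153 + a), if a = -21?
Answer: 174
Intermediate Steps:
w(9)*(-153 + a) = -(-153 - 21) = -1*(-174) = 174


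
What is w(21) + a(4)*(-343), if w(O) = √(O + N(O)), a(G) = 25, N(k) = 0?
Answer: -8575 + √21 ≈ -8570.4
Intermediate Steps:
w(O) = √O (w(O) = √(O + 0) = √O)
w(21) + a(4)*(-343) = √21 + 25*(-343) = √21 - 8575 = -8575 + √21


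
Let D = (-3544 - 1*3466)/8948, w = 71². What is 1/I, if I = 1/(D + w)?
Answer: 22549929/4474 ≈ 5040.2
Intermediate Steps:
w = 5041
D = -3505/4474 (D = (-3544 - 3466)*(1/8948) = -7010*1/8948 = -3505/4474 ≈ -0.78341)
I = 4474/22549929 (I = 1/(-3505/4474 + 5041) = 1/(22549929/4474) = 4474/22549929 ≈ 0.00019840)
1/I = 1/(4474/22549929) = 22549929/4474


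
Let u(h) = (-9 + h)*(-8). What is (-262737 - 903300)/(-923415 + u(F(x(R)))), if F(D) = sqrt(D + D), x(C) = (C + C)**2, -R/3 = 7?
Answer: 119628011299/94729118873 - 43532048*sqrt(2)/94729118873 ≈ 1.2622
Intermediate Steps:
R = -21 (R = -3*7 = -21)
x(C) = 4*C**2 (x(C) = (2*C)**2 = 4*C**2)
F(D) = sqrt(2)*sqrt(D) (F(D) = sqrt(2*D) = sqrt(2)*sqrt(D))
u(h) = 72 - 8*h
(-262737 - 903300)/(-923415 + u(F(x(R)))) = (-262737 - 903300)/(-923415 + (72 - 8*sqrt(2)*sqrt(4*(-21)**2))) = -1166037/(-923415 + (72 - 8*sqrt(2)*sqrt(4*441))) = -1166037/(-923415 + (72 - 8*sqrt(2)*sqrt(1764))) = -1166037/(-923415 + (72 - 8*sqrt(2)*42)) = -1166037/(-923415 + (72 - 336*sqrt(2))) = -1166037/(-923343 - 336*sqrt(2))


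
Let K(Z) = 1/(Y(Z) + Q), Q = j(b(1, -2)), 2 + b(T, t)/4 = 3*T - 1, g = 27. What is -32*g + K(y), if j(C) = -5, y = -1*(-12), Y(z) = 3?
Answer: -1729/2 ≈ -864.50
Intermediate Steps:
b(T, t) = -12 + 12*T (b(T, t) = -8 + 4*(3*T - 1) = -8 + 4*(-1 + 3*T) = -8 + (-4 + 12*T) = -12 + 12*T)
y = 12
Q = -5
K(Z) = -½ (K(Z) = 1/(3 - 5) = 1/(-2) = -½)
-32*g + K(y) = -32*27 - ½ = -864 - ½ = -1729/2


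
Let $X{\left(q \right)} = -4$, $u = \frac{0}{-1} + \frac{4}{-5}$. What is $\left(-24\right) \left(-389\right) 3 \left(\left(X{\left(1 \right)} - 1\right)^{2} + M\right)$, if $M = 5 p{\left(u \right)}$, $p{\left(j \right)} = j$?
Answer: $588168$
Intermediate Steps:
$u = - \frac{4}{5}$ ($u = 0 \left(-1\right) + 4 \left(- \frac{1}{5}\right) = 0 - \frac{4}{5} = - \frac{4}{5} \approx -0.8$)
$M = -4$ ($M = 5 \left(- \frac{4}{5}\right) = -4$)
$\left(-24\right) \left(-389\right) 3 \left(\left(X{\left(1 \right)} - 1\right)^{2} + M\right) = \left(-24\right) \left(-389\right) 3 \left(\left(-4 - 1\right)^{2} - 4\right) = 9336 \cdot 3 \left(\left(-5\right)^{2} - 4\right) = 9336 \cdot 3 \left(25 - 4\right) = 9336 \cdot 3 \cdot 21 = 9336 \cdot 63 = 588168$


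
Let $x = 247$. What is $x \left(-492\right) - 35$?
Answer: $-121559$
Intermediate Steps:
$x \left(-492\right) - 35 = 247 \left(-492\right) - 35 = -121524 - 35 = -121559$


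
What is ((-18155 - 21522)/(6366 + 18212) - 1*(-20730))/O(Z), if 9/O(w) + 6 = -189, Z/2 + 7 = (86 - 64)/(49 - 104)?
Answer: -33115047095/73734 ≈ -4.4912e+5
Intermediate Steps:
Z = -74/5 (Z = -14 + 2*((86 - 64)/(49 - 104)) = -14 + 2*(22/(-55)) = -14 + 2*(22*(-1/55)) = -14 + 2*(-⅖) = -14 - ⅘ = -74/5 ≈ -14.800)
O(w) = -3/65 (O(w) = 9/(-6 - 189) = 9/(-195) = 9*(-1/195) = -3/65)
((-18155 - 21522)/(6366 + 18212) - 1*(-20730))/O(Z) = ((-18155 - 21522)/(6366 + 18212) - 1*(-20730))/(-3/65) = (-39677/24578 + 20730)*(-65/3) = (509462263/24578)*(-65/3) = -33115047095/73734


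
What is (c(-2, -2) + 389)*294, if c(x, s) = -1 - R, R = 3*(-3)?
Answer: 116718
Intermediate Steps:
R = -9
c(x, s) = 8 (c(x, s) = -1 - 1*(-9) = -1 + 9 = 8)
(c(-2, -2) + 389)*294 = (8 + 389)*294 = 397*294 = 116718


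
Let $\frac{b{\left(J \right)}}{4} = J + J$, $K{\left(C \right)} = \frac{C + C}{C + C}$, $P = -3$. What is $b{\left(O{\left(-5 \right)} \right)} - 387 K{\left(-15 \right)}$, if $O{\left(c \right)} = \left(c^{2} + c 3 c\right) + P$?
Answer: $389$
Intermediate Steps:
$O{\left(c \right)} = -3 + 4 c^{2}$ ($O{\left(c \right)} = \left(c^{2} + c 3 c\right) - 3 = \left(c^{2} + 3 c c\right) - 3 = \left(c^{2} + 3 c^{2}\right) - 3 = 4 c^{2} - 3 = -3 + 4 c^{2}$)
$K{\left(C \right)} = 1$ ($K{\left(C \right)} = \frac{2 C}{2 C} = 2 C \frac{1}{2 C} = 1$)
$b{\left(J \right)} = 8 J$ ($b{\left(J \right)} = 4 \left(J + J\right) = 4 \cdot 2 J = 8 J$)
$b{\left(O{\left(-5 \right)} \right)} - 387 K{\left(-15 \right)} = 8 \left(-3 + 4 \left(-5\right)^{2}\right) - 387 = 8 \left(-3 + 4 \cdot 25\right) - 387 = 8 \left(-3 + 100\right) - 387 = 8 \cdot 97 - 387 = 776 - 387 = 389$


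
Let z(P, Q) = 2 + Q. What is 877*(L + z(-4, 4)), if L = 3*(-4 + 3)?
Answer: 2631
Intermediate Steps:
L = -3 (L = 3*(-1) = -3)
877*(L + z(-4, 4)) = 877*(-3 + (2 + 4)) = 877*(-3 + 6) = 877*3 = 2631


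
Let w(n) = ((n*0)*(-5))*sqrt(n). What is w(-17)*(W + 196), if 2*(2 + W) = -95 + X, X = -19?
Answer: 0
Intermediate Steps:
W = -59 (W = -2 + (-95 - 19)/2 = -2 + (1/2)*(-114) = -2 - 57 = -59)
w(n) = 0 (w(n) = (0*(-5))*sqrt(n) = 0*sqrt(n) = 0)
w(-17)*(W + 196) = 0*(-59 + 196) = 0*137 = 0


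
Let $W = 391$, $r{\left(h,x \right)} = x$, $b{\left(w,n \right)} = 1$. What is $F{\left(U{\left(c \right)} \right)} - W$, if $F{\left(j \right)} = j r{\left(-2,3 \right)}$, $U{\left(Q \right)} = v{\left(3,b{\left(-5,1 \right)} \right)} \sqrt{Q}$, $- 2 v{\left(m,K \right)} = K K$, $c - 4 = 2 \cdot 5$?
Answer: $-391 - \frac{3 \sqrt{14}}{2} \approx -396.61$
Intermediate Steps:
$c = 14$ ($c = 4 + 2 \cdot 5 = 4 + 10 = 14$)
$v{\left(m,K \right)} = - \frac{K^{2}}{2}$ ($v{\left(m,K \right)} = - \frac{K K}{2} = - \frac{K^{2}}{2}$)
$U{\left(Q \right)} = - \frac{\sqrt{Q}}{2}$ ($U{\left(Q \right)} = - \frac{1^{2}}{2} \sqrt{Q} = \left(- \frac{1}{2}\right) 1 \sqrt{Q} = - \frac{\sqrt{Q}}{2}$)
$F{\left(j \right)} = 3 j$ ($F{\left(j \right)} = j 3 = 3 j$)
$F{\left(U{\left(c \right)} \right)} - W = 3 \left(- \frac{\sqrt{14}}{2}\right) - 391 = - \frac{3 \sqrt{14}}{2} - 391 = -391 - \frac{3 \sqrt{14}}{2}$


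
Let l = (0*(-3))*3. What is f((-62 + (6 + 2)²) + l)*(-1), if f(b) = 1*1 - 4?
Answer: 3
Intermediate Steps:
l = 0 (l = 0*3 = 0)
f(b) = -3 (f(b) = 1 - 4 = -3)
f((-62 + (6 + 2)²) + l)*(-1) = -3*(-1) = 3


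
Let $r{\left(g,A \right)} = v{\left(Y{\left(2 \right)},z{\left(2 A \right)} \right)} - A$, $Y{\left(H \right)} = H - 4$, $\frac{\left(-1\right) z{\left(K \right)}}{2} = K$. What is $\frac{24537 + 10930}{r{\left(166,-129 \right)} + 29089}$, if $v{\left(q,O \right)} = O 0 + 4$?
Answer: $\frac{35467}{29222} \approx 1.2137$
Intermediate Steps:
$z{\left(K \right)} = - 2 K$
$Y{\left(H \right)} = -4 + H$
$v{\left(q,O \right)} = 4$ ($v{\left(q,O \right)} = 0 + 4 = 4$)
$r{\left(g,A \right)} = 4 - A$
$\frac{24537 + 10930}{r{\left(166,-129 \right)} + 29089} = \frac{24537 + 10930}{\left(4 - -129\right) + 29089} = \frac{35467}{\left(4 + 129\right) + 29089} = \frac{35467}{133 + 29089} = \frac{35467}{29222}$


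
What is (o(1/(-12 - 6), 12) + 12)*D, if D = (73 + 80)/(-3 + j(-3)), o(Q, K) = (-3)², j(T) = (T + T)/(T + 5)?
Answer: -1071/2 ≈ -535.50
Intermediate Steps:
j(T) = 2*T/(5 + T) (j(T) = (2*T)/(5 + T) = 2*T/(5 + T))
o(Q, K) = 9
D = -51/2 (D = (73 + 80)/(-3 + 2*(-3)/(5 - 3)) = 153/(-3 + 2*(-3)/2) = 153/(-3 + 2*(-3)*(½)) = 153/(-3 - 3) = 153/(-6) = 153*(-⅙) = -51/2 ≈ -25.500)
(o(1/(-12 - 6), 12) + 12)*D = (9 + 12)*(-51/2) = 21*(-51/2) = -1071/2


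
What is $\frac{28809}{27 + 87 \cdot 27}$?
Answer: $\frac{97}{8} \approx 12.125$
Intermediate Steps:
$\frac{28809}{27 + 87 \cdot 27} = \frac{28809}{27 + 2349} = \frac{28809}{2376} = 28809 \cdot \frac{1}{2376} = \frac{97}{8}$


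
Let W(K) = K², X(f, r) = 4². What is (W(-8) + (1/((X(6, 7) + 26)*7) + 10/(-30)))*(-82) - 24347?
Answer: -4346488/147 ≈ -29568.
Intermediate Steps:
X(f, r) = 16
(W(-8) + (1/((X(6, 7) + 26)*7) + 10/(-30)))*(-82) - 24347 = ((-8)² + (1/((16 + 26)*7) + 10/(-30)))*(-82) - 24347 = (64 + ((⅐)/42 + 10*(-1/30)))*(-82) - 24347 = (64 + ((1/42)*(⅐) - ⅓))*(-82) - 24347 = (64 + (1/294 - ⅓))*(-82) - 24347 = (64 - 97/294)*(-82) - 24347 = (18719/294)*(-82) - 24347 = -767479/147 - 24347 = -4346488/147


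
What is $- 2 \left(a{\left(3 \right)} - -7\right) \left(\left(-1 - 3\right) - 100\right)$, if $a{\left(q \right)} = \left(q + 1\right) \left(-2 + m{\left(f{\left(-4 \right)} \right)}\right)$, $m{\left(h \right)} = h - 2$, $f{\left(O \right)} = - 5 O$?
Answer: $14768$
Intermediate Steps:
$m{\left(h \right)} = -2 + h$
$a{\left(q \right)} = 16 + 16 q$ ($a{\left(q \right)} = \left(q + 1\right) \left(-2 - -18\right) = \left(1 + q\right) \left(-2 + \left(-2 + 20\right)\right) = \left(1 + q\right) \left(-2 + 18\right) = \left(1 + q\right) 16 = 16 + 16 q$)
$- 2 \left(a{\left(3 \right)} - -7\right) \left(\left(-1 - 3\right) - 100\right) = - 2 \left(\left(16 + 16 \cdot 3\right) - -7\right) \left(\left(-1 - 3\right) - 100\right) = - 2 \left(\left(16 + 48\right) + 7\right) \left(\left(-1 - 3\right) - 100\right) = - 2 \left(64 + 7\right) \left(-4 - 100\right) = \left(-2\right) 71 \left(-104\right) = \left(-142\right) \left(-104\right) = 14768$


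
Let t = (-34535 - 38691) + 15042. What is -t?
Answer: 58184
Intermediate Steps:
t = -58184 (t = -73226 + 15042 = -58184)
-t = -1*(-58184) = 58184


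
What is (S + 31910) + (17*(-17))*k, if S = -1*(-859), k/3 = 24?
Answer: 11961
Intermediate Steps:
k = 72 (k = 3*24 = 72)
S = 859
(S + 31910) + (17*(-17))*k = (859 + 31910) + (17*(-17))*72 = 32769 - 289*72 = 32769 - 20808 = 11961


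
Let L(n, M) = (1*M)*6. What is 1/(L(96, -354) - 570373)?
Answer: -1/572497 ≈ -1.7467e-6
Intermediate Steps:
L(n, M) = 6*M (L(n, M) = M*6 = 6*M)
1/(L(96, -354) - 570373) = 1/(6*(-354) - 570373) = 1/(-2124 - 570373) = 1/(-572497) = -1/572497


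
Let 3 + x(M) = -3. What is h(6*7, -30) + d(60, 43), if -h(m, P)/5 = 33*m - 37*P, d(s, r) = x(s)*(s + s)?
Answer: -13200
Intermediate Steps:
x(M) = -6 (x(M) = -3 - 3 = -6)
d(s, r) = -12*s (d(s, r) = -6*(s + s) = -12*s)
h(m, P) = -165*m + 185*P (h(m, P) = -5*(33*m - 37*P) = -5*(-37*P + 33*m) = -165*m + 185*P)
h(6*7, -30) + d(60, 43) = (-990*7 + 185*(-30)) - 12*60 = (-165*42 - 5550) - 720 = (-6930 - 5550) - 720 = -12480 - 720 = -13200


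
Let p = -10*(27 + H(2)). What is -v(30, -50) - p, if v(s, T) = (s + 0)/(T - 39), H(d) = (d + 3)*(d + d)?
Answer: 41860/89 ≈ 470.34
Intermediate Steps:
H(d) = 2*d*(3 + d) (H(d) = (3 + d)*(2*d) = 2*d*(3 + d))
v(s, T) = s/(-39 + T)
p = -470 (p = -10*(27 + 2*2*(3 + 2)) = -10*(27 + 2*2*5) = -10*(27 + 20) = -10*47 = -470)
-v(30, -50) - p = -30/(-39 - 50) - 1*(-470) = -30/(-89) + 470 = -30*(-1)/89 + 470 = -1*(-30/89) + 470 = 30/89 + 470 = 41860/89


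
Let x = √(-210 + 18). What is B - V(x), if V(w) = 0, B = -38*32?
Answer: -1216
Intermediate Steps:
B = -1216
x = 8*I*√3 (x = √(-192) = 8*I*√3 ≈ 13.856*I)
B - V(x) = -1216 - 1*0 = -1216 + 0 = -1216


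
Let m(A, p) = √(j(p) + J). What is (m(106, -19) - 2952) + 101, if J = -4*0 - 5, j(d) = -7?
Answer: -2851 + 2*I*√3 ≈ -2851.0 + 3.4641*I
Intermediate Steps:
J = -5 (J = 0 - 5 = -5)
m(A, p) = 2*I*√3 (m(A, p) = √(-7 - 5) = √(-12) = 2*I*√3)
(m(106, -19) - 2952) + 101 = (2*I*√3 - 2952) + 101 = (-2952 + 2*I*√3) + 101 = -2851 + 2*I*√3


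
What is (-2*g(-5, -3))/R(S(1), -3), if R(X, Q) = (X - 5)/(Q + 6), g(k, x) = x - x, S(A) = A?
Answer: 0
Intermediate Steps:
g(k, x) = 0
R(X, Q) = (-5 + X)/(6 + Q)
(-2*g(-5, -3))/R(S(1), -3) = (-2*0)/(((-5 + 1)/(6 - 3))) = 0/((-4/3)) = 0/(((⅓)*(-4))) = 0/(-4/3) = 0*(-¾) = 0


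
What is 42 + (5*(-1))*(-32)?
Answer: 202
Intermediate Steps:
42 + (5*(-1))*(-32) = 42 - 5*(-32) = 42 + 160 = 202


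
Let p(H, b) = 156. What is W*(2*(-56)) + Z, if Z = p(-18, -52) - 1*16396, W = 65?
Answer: -23520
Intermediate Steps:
Z = -16240 (Z = 156 - 1*16396 = 156 - 16396 = -16240)
W*(2*(-56)) + Z = 65*(2*(-56)) - 16240 = 65*(-112) - 16240 = -7280 - 16240 = -23520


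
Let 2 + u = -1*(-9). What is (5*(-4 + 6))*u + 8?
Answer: 78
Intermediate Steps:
u = 7 (u = -2 - 1*(-9) = -2 + 9 = 7)
(5*(-4 + 6))*u + 8 = (5*(-4 + 6))*7 + 8 = (5*2)*7 + 8 = 10*7 + 8 = 70 + 8 = 78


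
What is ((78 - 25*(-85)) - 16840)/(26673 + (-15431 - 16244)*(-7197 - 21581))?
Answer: -14637/911569823 ≈ -1.6057e-5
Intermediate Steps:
((78 - 25*(-85)) - 16840)/(26673 + (-15431 - 16244)*(-7197 - 21581)) = ((78 + 2125) - 16840)/(26673 - 31675*(-28778)) = (2203 - 16840)/(26673 + 911543150) = -14637/911569823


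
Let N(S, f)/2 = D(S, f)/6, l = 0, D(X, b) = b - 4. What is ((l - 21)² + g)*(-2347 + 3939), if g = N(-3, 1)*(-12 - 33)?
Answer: 773712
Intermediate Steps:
D(X, b) = -4 + b
N(S, f) = -4/3 + f/3 (N(S, f) = 2*((-4 + f)/6) = 2*((-4 + f)*(⅙)) = 2*(-⅔ + f/6) = -4/3 + f/3)
g = 45 (g = (-4/3 + (⅓)*1)*(-12 - 33) = (-4/3 + ⅓)*(-45) = -1*(-45) = 45)
((l - 21)² + g)*(-2347 + 3939) = ((0 - 21)² + 45)*(-2347 + 3939) = ((-21)² + 45)*1592 = (441 + 45)*1592 = 486*1592 = 773712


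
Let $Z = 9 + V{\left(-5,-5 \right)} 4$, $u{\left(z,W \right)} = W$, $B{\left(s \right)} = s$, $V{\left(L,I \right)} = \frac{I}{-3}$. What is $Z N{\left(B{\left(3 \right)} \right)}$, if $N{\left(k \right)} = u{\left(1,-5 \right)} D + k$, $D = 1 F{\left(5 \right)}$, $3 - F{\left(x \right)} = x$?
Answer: $\frac{611}{3} \approx 203.67$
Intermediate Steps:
$V{\left(L,I \right)} = - \frac{I}{3}$ ($V{\left(L,I \right)} = I \left(- \frac{1}{3}\right) = - \frac{I}{3}$)
$F{\left(x \right)} = 3 - x$
$D = -2$ ($D = 1 \left(3 - 5\right) = 1 \left(-2\right) = -2$)
$N{\left(k \right)} = 10 + k$ ($N{\left(k \right)} = \left(-5\right) \left(-2\right) + k = 10 + k$)
$Z = \frac{47}{3}$ ($Z = 9 + \left(- \frac{1}{3}\right) \left(-5\right) 4 = 9 + \frac{5}{3} \cdot 4 = 9 + \frac{20}{3} = \frac{47}{3} \approx 15.667$)
$Z N{\left(B{\left(3 \right)} \right)} = \frac{47 \left(10 + 3\right)}{3} = \frac{47}{3} \cdot 13 = \frac{611}{3}$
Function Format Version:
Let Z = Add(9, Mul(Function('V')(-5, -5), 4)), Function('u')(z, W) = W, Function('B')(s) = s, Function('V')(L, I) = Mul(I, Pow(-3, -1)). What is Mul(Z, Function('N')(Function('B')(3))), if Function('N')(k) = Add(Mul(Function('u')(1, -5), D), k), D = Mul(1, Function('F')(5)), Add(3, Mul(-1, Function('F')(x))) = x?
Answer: Rational(611, 3) ≈ 203.67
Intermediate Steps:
Function('V')(L, I) = Mul(Rational(-1, 3), I) (Function('V')(L, I) = Mul(I, Rational(-1, 3)) = Mul(Rational(-1, 3), I))
Function('F')(x) = Add(3, Mul(-1, x))
D = -2 (D = Mul(1, Add(3, Mul(-1, 5))) = Mul(1, Add(3, -5)) = Mul(1, -2) = -2)
Function('N')(k) = Add(10, k) (Function('N')(k) = Add(Mul(-5, -2), k) = Add(10, k))
Z = Rational(47, 3) (Z = Add(9, Mul(Mul(Rational(-1, 3), -5), 4)) = Add(9, Mul(Rational(5, 3), 4)) = Add(9, Rational(20, 3)) = Rational(47, 3) ≈ 15.667)
Mul(Z, Function('N')(Function('B')(3))) = Mul(Rational(47, 3), Add(10, 3)) = Mul(Rational(47, 3), 13) = Rational(611, 3)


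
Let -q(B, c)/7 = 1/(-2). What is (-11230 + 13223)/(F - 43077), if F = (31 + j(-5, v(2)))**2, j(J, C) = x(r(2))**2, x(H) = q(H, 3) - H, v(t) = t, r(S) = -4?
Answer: -31888/567431 ≈ -0.056197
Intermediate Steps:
q(B, c) = 7/2 (q(B, c) = -7/(-2) = -7*(-1/2) = 7/2)
x(H) = 7/2 - H
j(J, C) = 225/4 (j(J, C) = (7/2 - 1*(-4))**2 = (7/2 + 4)**2 = (15/2)**2 = 225/4)
F = 121801/16 (F = (31 + 225/4)**2 = (349/4)**2 = 121801/16 ≈ 7612.6)
(-11230 + 13223)/(F - 43077) = (-11230 + 13223)/(121801/16 - 43077) = 1993/(-567431/16) = 1993*(-16/567431) = -31888/567431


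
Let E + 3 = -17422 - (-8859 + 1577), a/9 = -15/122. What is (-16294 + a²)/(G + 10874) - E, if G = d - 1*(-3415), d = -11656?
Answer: 397257327125/39189572 ≈ 10137.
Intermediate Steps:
a = -135/122 (a = 9*(-15/122) = -135/122 ≈ -1.1066)
G = -8241 (G = -11656 - 1*(-3415) = -11656 + 3415 = -8241)
E = -10143 (E = -3 + (-17422 - (-8859 + 1577)) = -3 + (-17422 - 1*(-7282)) = -3 + (-17422 + 7282) = -3 - 10140 = -10143)
(-16294 + a²)/(G + 10874) - E = (-16294 + (-135/122)²)/(-8241 + 10874) - 1*(-10143) = (-16294 + 18225/14884)/2633 + 10143 = -242501671/14884*1/2633 + 10143 = -242501671/39189572 + 10143 = 397257327125/39189572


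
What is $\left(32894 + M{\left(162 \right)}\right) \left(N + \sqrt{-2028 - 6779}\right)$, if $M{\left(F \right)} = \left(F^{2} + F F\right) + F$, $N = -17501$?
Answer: $-1497105544 + 85544 i \sqrt{8807} \approx -1.4971 \cdot 10^{9} + 8.0279 \cdot 10^{6} i$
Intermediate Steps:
$M{\left(F \right)} = F + 2 F^{2}$ ($M{\left(F \right)} = \left(F^{2} + F^{2}\right) + F = 2 F^{2} + F = F + 2 F^{2}$)
$\left(32894 + M{\left(162 \right)}\right) \left(N + \sqrt{-2028 - 6779}\right) = \left(32894 + 162 \left(1 + 2 \cdot 162\right)\right) \left(-17501 + \sqrt{-2028 - 6779}\right) = \left(32894 + 162 \left(1 + 324\right)\right) \left(-17501 + \sqrt{-8807}\right) = \left(32894 + 162 \cdot 325\right) \left(-17501 + i \sqrt{8807}\right) = \left(32894 + 52650\right) \left(-17501 + i \sqrt{8807}\right) = 85544 \left(-17501 + i \sqrt{8807}\right) = -1497105544 + 85544 i \sqrt{8807}$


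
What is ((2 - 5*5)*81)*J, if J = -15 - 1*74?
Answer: 165807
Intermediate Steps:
J = -89 (J = -15 - 74 = -89)
((2 - 5*5)*81)*J = ((2 - 5*5)*81)*(-89) = ((2 - 25)*81)*(-89) = -23*81*(-89) = -1863*(-89) = 165807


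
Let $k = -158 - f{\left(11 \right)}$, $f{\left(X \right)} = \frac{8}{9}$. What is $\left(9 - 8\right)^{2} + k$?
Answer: $- \frac{1421}{9} \approx -157.89$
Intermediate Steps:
$f{\left(X \right)} = \frac{8}{9}$ ($f{\left(X \right)} = 8 \cdot \frac{1}{9} = \frac{8}{9}$)
$k = - \frac{1430}{9}$ ($k = -158 - \frac{8}{9} = - \frac{1430}{9} \approx -158.89$)
$\left(9 - 8\right)^{2} + k = \left(9 - 8\right)^{2} - \frac{1430}{9} = 1^{2} - \frac{1430}{9} = 1 - \frac{1430}{9} = - \frac{1421}{9}$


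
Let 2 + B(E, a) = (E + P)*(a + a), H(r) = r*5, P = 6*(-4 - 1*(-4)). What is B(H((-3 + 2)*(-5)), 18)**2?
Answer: 806404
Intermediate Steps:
P = 0 (P = 6*(-4 + 4) = 6*0 = 0)
H(r) = 5*r
B(E, a) = -2 + 2*E*a (B(E, a) = -2 + (E + 0)*(a + a) = -2 + E*(2*a) = -2 + 2*E*a)
B(H((-3 + 2)*(-5)), 18)**2 = (-2 + 2*(5*((-3 + 2)*(-5)))*18)**2 = (-2 + 2*(5*(-1*(-5)))*18)**2 = (-2 + 2*(5*5)*18)**2 = (-2 + 2*25*18)**2 = (-2 + 900)**2 = 898**2 = 806404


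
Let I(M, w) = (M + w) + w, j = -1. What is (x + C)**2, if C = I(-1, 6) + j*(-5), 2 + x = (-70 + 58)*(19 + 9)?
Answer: 103684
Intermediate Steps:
I(M, w) = M + 2*w
x = -338 (x = -2 + (-70 + 58)*(19 + 9) = -2 - 12*28 = -2 - 336 = -338)
C = 16 (C = (-1 + 2*6) - 1*(-5) = (-1 + 12) + 5 = 11 + 5 = 16)
(x + C)**2 = (-338 + 16)**2 = (-322)**2 = 103684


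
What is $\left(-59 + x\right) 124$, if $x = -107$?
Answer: $-20584$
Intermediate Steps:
$\left(-59 + x\right) 124 = \left(-59 - 107\right) 124 = \left(-166\right) 124 = -20584$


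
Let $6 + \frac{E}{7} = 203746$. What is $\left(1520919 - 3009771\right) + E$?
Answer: $-62672$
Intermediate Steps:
$E = 1426180$ ($E = -42 + 7 \cdot 203746 = -42 + 1426222 = 1426180$)
$\left(1520919 - 3009771\right) + E = \left(1520919 - 3009771\right) + 1426180 = -1488852 + 1426180 = -62672$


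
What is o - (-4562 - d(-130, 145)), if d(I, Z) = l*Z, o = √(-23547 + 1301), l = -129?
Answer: -14143 + 7*I*√454 ≈ -14143.0 + 149.15*I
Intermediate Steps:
o = 7*I*√454 (o = √(-22246) = 7*I*√454 ≈ 149.15*I)
d(I, Z) = -129*Z
o - (-4562 - d(-130, 145)) = 7*I*√454 - (-4562 - (-129)*145) = 7*I*√454 - (-4562 - 1*(-18705)) = 7*I*√454 - (-4562 + 18705) = 7*I*√454 - 1*14143 = 7*I*√454 - 14143 = -14143 + 7*I*√454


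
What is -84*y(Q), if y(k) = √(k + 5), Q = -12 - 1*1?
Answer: -168*I*√2 ≈ -237.59*I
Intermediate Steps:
Q = -13 (Q = -12 - 1 = -13)
y(k) = √(5 + k)
-84*y(Q) = -84*√(5 - 13) = -168*I*√2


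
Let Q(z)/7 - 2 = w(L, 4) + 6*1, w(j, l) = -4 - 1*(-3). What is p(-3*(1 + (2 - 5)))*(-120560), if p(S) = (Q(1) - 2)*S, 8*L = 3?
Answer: -33997920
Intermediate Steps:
L = 3/8 (L = (⅛)*3 = 3/8 ≈ 0.37500)
w(j, l) = -1 (w(j, l) = -4 + 3 = -1)
Q(z) = 49 (Q(z) = 14 + 7*(-1 + 6*1) = 14 + 7*(-1 + 6) = 14 + 7*5 = 14 + 35 = 49)
p(S) = 47*S (p(S) = (49 - 2)*S = 47*S)
p(-3*(1 + (2 - 5)))*(-120560) = (47*(-3*(1 + (2 - 5))))*(-120560) = (47*(-3*(1 - 3)))*(-120560) = (47*(-3*(-2)))*(-120560) = (47*6)*(-120560) = 282*(-120560) = -33997920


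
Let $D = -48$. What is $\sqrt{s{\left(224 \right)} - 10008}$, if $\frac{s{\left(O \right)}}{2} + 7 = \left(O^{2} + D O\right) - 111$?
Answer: $2 \sqrt{17151} \approx 261.92$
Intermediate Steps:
$s{\left(O \right)} = -236 - 96 O + 2 O^{2}$ ($s{\left(O \right)} = -14 + 2 \left(\left(O^{2} - 48 O\right) - 111\right) = -14 + 2 \left(-111 + O^{2} - 48 O\right) = -14 - \left(222 - 2 O^{2} + 96 O\right) = -236 - 96 O + 2 O^{2}$)
$\sqrt{s{\left(224 \right)} - 10008} = \sqrt{\left(-236 - 21504 + 2 \cdot 224^{2}\right) - 10008} = \sqrt{\left(-236 - 21504 + 2 \cdot 50176\right) - 10008} = \sqrt{\left(-236 - 21504 + 100352\right) - 10008} = \sqrt{78612 - 10008} = \sqrt{68604} = 2 \sqrt{17151}$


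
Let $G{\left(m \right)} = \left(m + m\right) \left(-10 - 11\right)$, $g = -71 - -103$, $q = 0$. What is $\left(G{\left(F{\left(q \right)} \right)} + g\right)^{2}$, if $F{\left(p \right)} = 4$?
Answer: $18496$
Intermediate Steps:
$g = 32$ ($g = -71 + 103 = 32$)
$G{\left(m \right)} = - 42 m$ ($G{\left(m \right)} = 2 m \left(-21\right) = - 42 m$)
$\left(G{\left(F{\left(q \right)} \right)} + g\right)^{2} = \left(\left(-42\right) 4 + 32\right)^{2} = \left(-168 + 32\right)^{2} = \left(-136\right)^{2} = 18496$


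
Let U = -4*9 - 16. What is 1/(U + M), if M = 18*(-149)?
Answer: -1/2734 ≈ -0.00036576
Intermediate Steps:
U = -52 (U = -36 - 16 = -52)
M = -2682
1/(U + M) = 1/(-52 - 2682) = 1/(-2734) = -1/2734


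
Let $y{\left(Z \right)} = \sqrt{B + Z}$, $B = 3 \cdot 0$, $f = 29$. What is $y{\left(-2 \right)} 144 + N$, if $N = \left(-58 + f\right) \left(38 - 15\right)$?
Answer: $-667 + 144 i \sqrt{2} \approx -667.0 + 203.65 i$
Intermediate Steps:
$B = 0$
$N = -667$ ($N = \left(-58 + 29\right) \left(38 - 15\right) = \left(-29\right) 23 = -667$)
$y{\left(Z \right)} = \sqrt{Z}$ ($y{\left(Z \right)} = \sqrt{0 + Z} = \sqrt{Z}$)
$y{\left(-2 \right)} 144 + N = \sqrt{-2} \cdot 144 - 667 = i \sqrt{2} \cdot 144 - 667 = 144 i \sqrt{2} - 667 = -667 + 144 i \sqrt{2}$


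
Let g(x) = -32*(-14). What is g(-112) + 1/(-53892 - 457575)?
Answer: 229137215/511467 ≈ 448.00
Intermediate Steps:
g(x) = 448
g(-112) + 1/(-53892 - 457575) = 448 + 1/(-53892 - 457575) = 448 + 1/(-511467) = 448 - 1/511467 = 229137215/511467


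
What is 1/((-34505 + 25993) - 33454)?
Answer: -1/41966 ≈ -2.3829e-5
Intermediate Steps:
1/((-34505 + 25993) - 33454) = 1/(-8512 - 33454) = 1/(-41966) = -1/41966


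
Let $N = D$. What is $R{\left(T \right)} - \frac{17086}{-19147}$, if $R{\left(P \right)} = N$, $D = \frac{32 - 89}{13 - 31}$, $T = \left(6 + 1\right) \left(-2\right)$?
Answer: $\frac{466309}{114882} \approx 4.059$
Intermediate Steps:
$T = -14$ ($T = 7 \left(-2\right) = -14$)
$D = \frac{19}{6}$ ($D = - \frac{57}{-18} = \left(-57\right) \left(- \frac{1}{18}\right) = \frac{19}{6} \approx 3.1667$)
$N = \frac{19}{6} \approx 3.1667$
$R{\left(P \right)} = \frac{19}{6}$
$R{\left(T \right)} - \frac{17086}{-19147} = \frac{19}{6} - \frac{17086}{-19147} = \frac{19}{6} - 17086 \left(- \frac{1}{19147}\right) = \frac{19}{6} - - \frac{17086}{19147} = \frac{19}{6} + \frac{17086}{19147} = \frac{466309}{114882}$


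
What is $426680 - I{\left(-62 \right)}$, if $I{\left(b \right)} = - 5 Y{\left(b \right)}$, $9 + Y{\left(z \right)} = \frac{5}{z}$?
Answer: $\frac{26451345}{62} \approx 4.2663 \cdot 10^{5}$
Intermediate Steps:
$Y{\left(z \right)} = -9 + \frac{5}{z}$
$I{\left(b \right)} = 45 - \frac{25}{b}$ ($I{\left(b \right)} = - 5 \left(-9 + \frac{5}{b}\right) = 45 - \frac{25}{b}$)
$426680 - I{\left(-62 \right)} = 426680 - \left(45 - \frac{25}{-62}\right) = 426680 - \left(45 - - \frac{25}{62}\right) = 426680 - \left(45 + \frac{25}{62}\right) = 426680 - \frac{2815}{62} = \frac{26451345}{62}$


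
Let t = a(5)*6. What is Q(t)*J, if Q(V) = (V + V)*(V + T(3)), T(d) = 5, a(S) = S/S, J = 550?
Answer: 72600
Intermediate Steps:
a(S) = 1
t = 6 (t = 1*6 = 6)
Q(V) = 2*V*(5 + V) (Q(V) = (V + V)*(V + 5) = (2*V)*(5 + V) = 2*V*(5 + V))
Q(t)*J = (2*6*(5 + 6))*550 = (2*6*11)*550 = 132*550 = 72600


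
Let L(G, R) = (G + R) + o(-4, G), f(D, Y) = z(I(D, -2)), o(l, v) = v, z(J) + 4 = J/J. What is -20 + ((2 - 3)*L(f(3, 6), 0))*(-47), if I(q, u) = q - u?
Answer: -302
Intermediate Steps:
z(J) = -3 (z(J) = -4 + J/J = -4 + 1 = -3)
f(D, Y) = -3
L(G, R) = R + 2*G (L(G, R) = (G + R) + G = R + 2*G)
-20 + ((2 - 3)*L(f(3, 6), 0))*(-47) = -20 + ((2 - 3)*(0 + 2*(-3)))*(-47) = -20 - (0 - 6)*(-47) = -20 - 1*(-6)*(-47) = -20 + 6*(-47) = -20 - 282 = -302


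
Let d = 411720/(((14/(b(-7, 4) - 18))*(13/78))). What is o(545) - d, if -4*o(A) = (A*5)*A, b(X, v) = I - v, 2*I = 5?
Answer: 85946605/28 ≈ 3.0695e+6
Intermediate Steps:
I = 5/2 (I = (½)*5 = 5/2 ≈ 2.5000)
b(X, v) = 5/2 - v
o(A) = -5*A²/4 (o(A) = -A*5*A/4 = -5*A*A/4 = -5*A²/4)
d = -24085620/7 (d = 411720/(((14/((5/2 - 1*4) - 18))*(13/78))) = 411720/(((14/((5/2 - 4) - 18))*(13*(1/78)))) = 411720/(((14/(-3/2 - 18))*(⅙))) = 411720/(((14/(-39/2))*(⅙))) = 411720/(((14*(-2/39))*(⅙))) = 411720/((-28/39*⅙)) = 411720/(-14/117) = 411720*(-117/14) = -24085620/7 ≈ -3.4408e+6)
o(545) - d = -5/4*545² - 1*(-24085620/7) = -5/4*297025 + 24085620/7 = -1485125/4 + 24085620/7 = 85946605/28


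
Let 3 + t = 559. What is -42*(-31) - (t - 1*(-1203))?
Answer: -457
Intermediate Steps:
t = 556 (t = -3 + 559 = 556)
-42*(-31) - (t - 1*(-1203)) = -42*(-31) - (556 - 1*(-1203)) = 1302 - (556 + 1203) = 1302 - 1*1759 = 1302 - 1759 = -457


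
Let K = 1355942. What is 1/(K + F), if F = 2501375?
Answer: 1/3857317 ≈ 2.5925e-7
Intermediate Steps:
1/(K + F) = 1/(1355942 + 2501375) = 1/3857317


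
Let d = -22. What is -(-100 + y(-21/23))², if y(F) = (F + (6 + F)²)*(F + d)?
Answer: -66851260292644/148035889 ≈ -4.5159e+5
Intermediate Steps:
y(F) = (-22 + F)*(F + (6 + F)²) (y(F) = (F + (6 + F)²)*(F - 22) = (F + (6 + F)²)*(-22 + F) = (-22 + F)*(F + (6 + F)²))
-(-100 + y(-21/23))² = -(-100 + (-792 + (-21/23)³ - (-5250)/23 - 9*(-21/23)²))² = -(-100 + (-792 + (-21*1/23)³ - (-5250)/23 - 9*(-21*1/23)²))² = -(-100 + (-792 + (-21/23)³ - 250*(-21/23) - 9*(-21/23)²))² = -(-100 + (-792 - 9261/12167 + 5250/23 - 9*441/529))² = -(-100 + (-792 - 9261/12167 + 5250/23 - 3969/529))² = -(-100 - 6959562/12167)² = -(-8176262/12167)² = -1*66851260292644/148035889 = -66851260292644/148035889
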